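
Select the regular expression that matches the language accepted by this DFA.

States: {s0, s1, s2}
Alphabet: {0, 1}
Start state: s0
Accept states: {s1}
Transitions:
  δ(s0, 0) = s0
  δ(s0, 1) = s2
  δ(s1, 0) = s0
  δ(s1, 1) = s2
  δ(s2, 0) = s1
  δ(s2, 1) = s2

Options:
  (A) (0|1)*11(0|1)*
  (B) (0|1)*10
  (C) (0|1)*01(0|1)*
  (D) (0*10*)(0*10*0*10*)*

Check each option against the DFA on short strings; one disagreement eliminates an option:
  (A) (0|1)*11(0|1)*: on '10' the DFA goes s0 → s2 → s1 and accepts (s1 ∈ Accept), but the regex does not match it → eliminate
  (B) (0|1)*10: agrees with the DFA on every string of length ≤ 6
  (C) (0|1)*01(0|1)*: on '01' the DFA goes s0 → s0 → s2 and rejects (s2 ∉ Accept), but the regex matches it → eliminate
  (D) (0*10*)(0*10*0*10*)*: on '1' the DFA goes s0 → s2 and rejects (s2 ∉ Accept), but the regex matches it → eliminate
Only (B) is consistent with the DFA.
(B) (0|1)*10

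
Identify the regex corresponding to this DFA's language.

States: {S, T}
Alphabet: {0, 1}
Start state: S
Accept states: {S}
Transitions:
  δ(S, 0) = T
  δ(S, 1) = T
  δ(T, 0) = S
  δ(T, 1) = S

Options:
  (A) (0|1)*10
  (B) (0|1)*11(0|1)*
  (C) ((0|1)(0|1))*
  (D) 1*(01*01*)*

Check each option against the DFA on short strings; one disagreement eliminates an option:
  (A) (0|1)*10: on ε the DFA stays in S and accepts (S ∈ Accept), but the regex does not match it → eliminate
  (B) (0|1)*11(0|1)*: on ε the DFA stays in S and accepts (S ∈ Accept), but the regex does not match it → eliminate
  (C) ((0|1)(0|1))*: agrees with the DFA on every string of length ≤ 6
  (D) 1*(01*01*)*: on '1' the DFA goes S → T and rejects (T ∉ Accept), but the regex matches it → eliminate
Only (C) is consistent with the DFA.
(C) ((0|1)(0|1))*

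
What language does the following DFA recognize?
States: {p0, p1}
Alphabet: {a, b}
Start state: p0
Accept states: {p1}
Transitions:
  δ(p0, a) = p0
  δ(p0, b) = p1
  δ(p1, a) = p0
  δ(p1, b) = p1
Testing a few strings:
  'bb' → accept
  'a' → reject
  'aa' → reject
  'ab' → accept
State roles: p0=last symbol not b; p1=last symbol is b
All strings over {a,b} ending with b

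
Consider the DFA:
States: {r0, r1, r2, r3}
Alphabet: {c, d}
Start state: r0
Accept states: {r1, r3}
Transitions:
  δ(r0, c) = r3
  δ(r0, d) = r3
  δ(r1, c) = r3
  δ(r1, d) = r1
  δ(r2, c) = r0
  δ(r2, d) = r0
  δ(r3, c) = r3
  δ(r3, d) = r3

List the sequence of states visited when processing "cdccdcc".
read 'c': r0 → r3
  read 'd': r3 → r3
  read 'c': r3 → r3
  read 'c': r3 → r3
  read 'd': r3 → r3
  read 'c': r3 → r3
  read 'c': r3 → r3
r0 -> r3 -> r3 -> r3 -> r3 -> r3 -> r3 -> r3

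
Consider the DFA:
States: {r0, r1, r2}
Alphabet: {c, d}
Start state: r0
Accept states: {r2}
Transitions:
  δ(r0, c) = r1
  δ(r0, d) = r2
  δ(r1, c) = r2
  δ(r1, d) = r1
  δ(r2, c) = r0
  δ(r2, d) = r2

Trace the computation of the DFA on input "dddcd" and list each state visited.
read 'd': r0 → r2
  read 'd': r2 → r2
  read 'd': r2 → r2
  read 'c': r2 → r0
  read 'd': r0 → r2
r0 -> r2 -> r2 -> r2 -> r0 -> r2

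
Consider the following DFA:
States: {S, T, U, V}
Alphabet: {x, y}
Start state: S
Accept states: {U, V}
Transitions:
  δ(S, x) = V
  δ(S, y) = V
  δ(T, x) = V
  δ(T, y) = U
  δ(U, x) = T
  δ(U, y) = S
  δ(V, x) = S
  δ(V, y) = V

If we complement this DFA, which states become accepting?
Complement accept states = All states \ Original accept states
= {S, T, U, V} \ {U, V}
{S, T}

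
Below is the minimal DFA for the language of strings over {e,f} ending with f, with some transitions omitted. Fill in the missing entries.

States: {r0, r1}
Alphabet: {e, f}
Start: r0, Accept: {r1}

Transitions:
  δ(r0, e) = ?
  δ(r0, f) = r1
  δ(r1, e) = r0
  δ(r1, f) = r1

From the language and accept set, identify what each state tracks — r0: last symbol not f; r1: last symbol is f.
Each missing δ(q, a) is the state matching the new tracked value after reading a.
δ(r0, e) = r0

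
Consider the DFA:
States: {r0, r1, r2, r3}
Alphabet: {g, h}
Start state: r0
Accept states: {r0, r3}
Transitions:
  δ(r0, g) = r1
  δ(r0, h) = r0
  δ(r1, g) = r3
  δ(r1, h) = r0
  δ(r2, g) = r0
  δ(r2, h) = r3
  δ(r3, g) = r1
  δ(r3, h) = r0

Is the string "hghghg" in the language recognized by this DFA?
Processing string "hghghg":
  r0 --h--> r0
  r0 --g--> r1
  r1 --h--> r0
  r0 --g--> r1
  r1 --h--> r0
  r0 --g--> r1
Final state: r1
Accept states: {r0, r3}
No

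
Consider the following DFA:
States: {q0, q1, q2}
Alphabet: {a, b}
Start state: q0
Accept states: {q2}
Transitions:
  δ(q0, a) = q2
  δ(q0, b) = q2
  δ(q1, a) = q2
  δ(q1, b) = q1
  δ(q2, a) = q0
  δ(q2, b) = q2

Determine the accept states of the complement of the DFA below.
Complement accept states = All states \ Original accept states
= {q0, q1, q2} \ {q2}
{q0, q1}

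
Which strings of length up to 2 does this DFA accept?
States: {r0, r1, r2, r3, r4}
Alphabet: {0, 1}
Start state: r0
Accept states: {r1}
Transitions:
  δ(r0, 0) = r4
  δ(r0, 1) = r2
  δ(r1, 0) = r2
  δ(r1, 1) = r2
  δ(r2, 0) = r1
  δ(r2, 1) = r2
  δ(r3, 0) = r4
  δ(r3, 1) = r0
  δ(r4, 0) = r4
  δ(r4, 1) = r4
10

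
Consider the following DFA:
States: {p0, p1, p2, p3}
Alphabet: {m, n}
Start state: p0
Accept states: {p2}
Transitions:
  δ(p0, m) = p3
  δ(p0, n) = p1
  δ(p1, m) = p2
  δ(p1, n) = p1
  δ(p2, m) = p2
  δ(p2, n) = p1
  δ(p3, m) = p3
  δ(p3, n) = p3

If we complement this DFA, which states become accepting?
Complement accept states = All states \ Original accept states
= {p0, p1, p2, p3} \ {p2}
{p0, p1, p3}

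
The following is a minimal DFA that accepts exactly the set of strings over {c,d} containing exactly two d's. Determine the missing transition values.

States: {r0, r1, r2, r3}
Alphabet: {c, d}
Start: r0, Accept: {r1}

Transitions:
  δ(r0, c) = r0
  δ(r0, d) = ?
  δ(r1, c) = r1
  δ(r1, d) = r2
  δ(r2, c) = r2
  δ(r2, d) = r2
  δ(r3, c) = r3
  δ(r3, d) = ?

From the language and accept set, identify what each state tracks — r0: zero d's; r1: two d's; r2: ≥ three d's (dead); r3: one d.
Each missing δ(q, a) is the state matching the new tracked value after reading a.
δ(r0, d) = r3; δ(r3, d) = r1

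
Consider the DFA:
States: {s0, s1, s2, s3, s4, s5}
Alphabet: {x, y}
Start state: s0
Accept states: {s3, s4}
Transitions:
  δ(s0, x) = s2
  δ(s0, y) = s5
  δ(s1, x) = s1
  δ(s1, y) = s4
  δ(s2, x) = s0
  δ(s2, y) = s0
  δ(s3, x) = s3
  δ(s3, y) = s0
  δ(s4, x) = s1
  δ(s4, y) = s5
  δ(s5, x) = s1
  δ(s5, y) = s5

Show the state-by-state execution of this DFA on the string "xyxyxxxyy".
read 'x': s0 → s2
  read 'y': s2 → s0
  read 'x': s0 → s2
  read 'y': s2 → s0
  read 'x': s0 → s2
  read 'x': s2 → s0
  read 'x': s0 → s2
  read 'y': s2 → s0
  read 'y': s0 → s5
s0 -> s2 -> s0 -> s2 -> s0 -> s2 -> s0 -> s2 -> s0 -> s5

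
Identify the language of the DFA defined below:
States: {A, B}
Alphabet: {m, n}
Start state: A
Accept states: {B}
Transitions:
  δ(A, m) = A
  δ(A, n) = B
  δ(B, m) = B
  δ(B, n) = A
Testing a few strings:
  'nnn' → accept
  'm' → reject
  'n' → accept
  'nn' → reject
State roles: A=even number of n's so far; B=odd number of n's so far
All strings over {m,n} with an odd number of n's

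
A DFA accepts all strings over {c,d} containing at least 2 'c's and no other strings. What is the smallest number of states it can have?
By Myhill–Nerode, count the distinguishable equivalence classes: 3 classes — having seen 0, 1, or ≥2 copies of 'c'; any two classes i < j (j ≤ 2) are distinguished by the string c^(2−j), which takes class j to 2 copies (accepted) but leaves class i below 2 (rejected).
3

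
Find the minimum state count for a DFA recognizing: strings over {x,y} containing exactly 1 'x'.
By Myhill–Nerode, count the distinguishable equivalence classes: 3 classes — having seen 0, 1, or >1 copies of 'x'; the count-1 class is the only accepting one and >1 is dead.
3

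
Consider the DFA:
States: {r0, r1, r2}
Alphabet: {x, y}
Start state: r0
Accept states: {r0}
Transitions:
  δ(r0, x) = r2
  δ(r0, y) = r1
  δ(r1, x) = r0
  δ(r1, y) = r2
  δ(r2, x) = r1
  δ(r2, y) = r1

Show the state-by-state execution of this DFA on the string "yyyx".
read 'y': r0 → r1
  read 'y': r1 → r2
  read 'y': r2 → r1
  read 'x': r1 → r0
r0 -> r1 -> r2 -> r1 -> r0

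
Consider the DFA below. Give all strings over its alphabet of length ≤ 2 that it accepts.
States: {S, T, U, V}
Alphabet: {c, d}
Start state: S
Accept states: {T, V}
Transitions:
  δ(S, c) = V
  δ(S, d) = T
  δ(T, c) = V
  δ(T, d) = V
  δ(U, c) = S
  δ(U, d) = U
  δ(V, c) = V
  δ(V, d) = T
c, d, cc, cd, dc, dd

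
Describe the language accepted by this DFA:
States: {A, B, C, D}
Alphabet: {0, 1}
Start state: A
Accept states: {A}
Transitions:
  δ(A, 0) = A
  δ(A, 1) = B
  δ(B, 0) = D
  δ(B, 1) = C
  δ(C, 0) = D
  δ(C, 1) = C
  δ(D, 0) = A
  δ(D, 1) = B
Testing a few strings:
  '0' → accept
  '1' → reject
  '101' → reject
  '11' → reject
State roles: A=value ≡ 0 (mod 4); B=value ≡ 1 (mod 4); C=value ≡ 3 (mod 4); D=value ≡ 2 (mod 4)
All binary strings representing a multiple of 4 (read in base 2; leading zeros allowed and ε counts as 0)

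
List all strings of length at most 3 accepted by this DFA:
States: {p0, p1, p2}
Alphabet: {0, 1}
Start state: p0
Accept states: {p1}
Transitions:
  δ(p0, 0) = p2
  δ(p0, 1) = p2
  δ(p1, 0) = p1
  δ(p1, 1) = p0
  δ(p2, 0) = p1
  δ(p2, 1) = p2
00, 10, 000, 010, 100, 110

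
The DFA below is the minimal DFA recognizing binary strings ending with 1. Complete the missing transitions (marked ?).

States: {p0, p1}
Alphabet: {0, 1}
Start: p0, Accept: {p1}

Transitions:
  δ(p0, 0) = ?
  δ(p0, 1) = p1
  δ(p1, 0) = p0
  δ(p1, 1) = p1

From the language and accept set, identify what each state tracks — p0: last symbol not 1; p1: last symbol is 1.
Each missing δ(q, a) is the state matching the new tracked value after reading a.
δ(p0, 0) = p0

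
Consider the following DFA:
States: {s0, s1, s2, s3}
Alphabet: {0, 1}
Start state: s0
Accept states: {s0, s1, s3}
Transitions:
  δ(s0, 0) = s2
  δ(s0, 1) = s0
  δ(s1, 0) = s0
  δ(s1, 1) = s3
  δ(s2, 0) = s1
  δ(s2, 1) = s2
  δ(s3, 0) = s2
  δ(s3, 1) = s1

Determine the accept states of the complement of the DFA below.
Complement accept states = All states \ Original accept states
= {s0, s1, s2, s3} \ {s0, s1, s3}
{s2}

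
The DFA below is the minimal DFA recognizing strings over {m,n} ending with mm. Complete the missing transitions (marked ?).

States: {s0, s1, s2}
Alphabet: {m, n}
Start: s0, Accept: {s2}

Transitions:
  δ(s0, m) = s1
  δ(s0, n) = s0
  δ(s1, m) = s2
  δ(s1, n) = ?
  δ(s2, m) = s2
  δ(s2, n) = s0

From the language and accept set, identify what each state tracks — s0: last symbol not m; s1: one trailing m; s2: two trailing m's.
Each missing δ(q, a) is the state matching the new tracked value after reading a.
δ(s1, n) = s0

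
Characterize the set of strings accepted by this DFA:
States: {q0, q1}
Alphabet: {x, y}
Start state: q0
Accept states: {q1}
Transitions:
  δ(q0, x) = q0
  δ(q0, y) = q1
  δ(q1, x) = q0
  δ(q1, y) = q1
Testing a few strings:
  'x' → reject
  'yy' → accept
  'yxy' → accept
  'xx' → reject
State roles: q0=last symbol not y; q1=last symbol is y
All strings over {x,y} ending with y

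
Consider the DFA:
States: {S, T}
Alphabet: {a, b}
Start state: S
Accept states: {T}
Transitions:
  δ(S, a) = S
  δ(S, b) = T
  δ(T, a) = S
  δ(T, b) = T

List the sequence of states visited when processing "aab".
read 'a': S → S
  read 'a': S → S
  read 'b': S → T
S -> S -> S -> T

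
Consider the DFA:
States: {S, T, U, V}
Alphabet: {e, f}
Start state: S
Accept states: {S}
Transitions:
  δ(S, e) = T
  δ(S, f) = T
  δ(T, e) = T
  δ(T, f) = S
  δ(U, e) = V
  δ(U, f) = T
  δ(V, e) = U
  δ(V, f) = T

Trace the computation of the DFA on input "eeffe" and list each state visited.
read 'e': S → T
  read 'e': T → T
  read 'f': T → S
  read 'f': S → T
  read 'e': T → T
S -> T -> T -> S -> T -> T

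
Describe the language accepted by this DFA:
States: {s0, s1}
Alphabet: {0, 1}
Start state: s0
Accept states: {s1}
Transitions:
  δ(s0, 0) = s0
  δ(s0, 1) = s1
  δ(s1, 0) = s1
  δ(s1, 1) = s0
Testing a few strings:
  '00' → reject
  '110' → reject
  '1' → accept
  '01' → accept
State roles: s0=even number of 1's so far; s1=odd number of 1's so far
All binary strings with an odd number of 1's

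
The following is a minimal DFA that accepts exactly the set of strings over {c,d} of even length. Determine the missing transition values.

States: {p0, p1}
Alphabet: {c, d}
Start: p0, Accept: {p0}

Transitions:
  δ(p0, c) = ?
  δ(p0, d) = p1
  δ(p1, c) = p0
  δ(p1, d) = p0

From the language and accept set, identify what each state tracks — p0: even length so far; p1: odd length so far.
Each missing δ(q, a) is the state matching the new tracked value after reading a.
δ(p0, c) = p1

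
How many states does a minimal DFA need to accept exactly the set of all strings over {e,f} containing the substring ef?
By Myhill–Nerode, count the distinguishable equivalence classes: 3 classes — one per longest suffix of the input that is a prefix of 'ef' (lengths 0 through 1), plus an absorbing 'already seen ef' class.
3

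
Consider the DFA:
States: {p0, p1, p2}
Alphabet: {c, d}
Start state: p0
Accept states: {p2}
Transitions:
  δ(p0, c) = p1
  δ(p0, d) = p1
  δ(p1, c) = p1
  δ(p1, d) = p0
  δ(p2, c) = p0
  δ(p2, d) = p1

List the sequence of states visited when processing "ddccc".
read 'd': p0 → p1
  read 'd': p1 → p0
  read 'c': p0 → p1
  read 'c': p1 → p1
  read 'c': p1 → p1
p0 -> p1 -> p0 -> p1 -> p1 -> p1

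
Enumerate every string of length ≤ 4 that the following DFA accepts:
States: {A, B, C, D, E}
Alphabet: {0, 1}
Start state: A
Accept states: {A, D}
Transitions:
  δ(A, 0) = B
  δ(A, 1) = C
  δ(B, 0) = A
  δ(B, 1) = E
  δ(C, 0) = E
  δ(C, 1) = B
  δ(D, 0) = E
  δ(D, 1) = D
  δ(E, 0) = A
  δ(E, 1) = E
ε, 00, 010, 100, 110, 0000, 0110, 1010, 1110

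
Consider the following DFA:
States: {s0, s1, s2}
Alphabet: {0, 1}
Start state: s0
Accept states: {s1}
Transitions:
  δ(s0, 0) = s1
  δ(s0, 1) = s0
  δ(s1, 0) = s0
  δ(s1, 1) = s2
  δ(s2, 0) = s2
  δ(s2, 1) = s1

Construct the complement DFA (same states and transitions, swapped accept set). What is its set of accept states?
Complement accept states = All states \ Original accept states
= {s0, s1, s2} \ {s1}
{s0, s2}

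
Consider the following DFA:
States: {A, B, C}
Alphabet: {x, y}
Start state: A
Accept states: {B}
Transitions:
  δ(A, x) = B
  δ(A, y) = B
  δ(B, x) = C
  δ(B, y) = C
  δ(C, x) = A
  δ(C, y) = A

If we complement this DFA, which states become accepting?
Complement accept states = All states \ Original accept states
= {A, B, C} \ {B}
{A, C}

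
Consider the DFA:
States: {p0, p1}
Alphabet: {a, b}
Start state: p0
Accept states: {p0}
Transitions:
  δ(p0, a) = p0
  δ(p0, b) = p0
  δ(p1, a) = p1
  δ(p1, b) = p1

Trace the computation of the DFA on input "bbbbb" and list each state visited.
read 'b': p0 → p0
  read 'b': p0 → p0
  read 'b': p0 → p0
  read 'b': p0 → p0
  read 'b': p0 → p0
p0 -> p0 -> p0 -> p0 -> p0 -> p0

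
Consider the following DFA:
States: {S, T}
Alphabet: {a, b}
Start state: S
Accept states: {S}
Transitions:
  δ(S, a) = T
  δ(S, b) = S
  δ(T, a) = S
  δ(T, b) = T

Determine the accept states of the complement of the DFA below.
Complement accept states = All states \ Original accept states
= {S, T} \ {S}
{T}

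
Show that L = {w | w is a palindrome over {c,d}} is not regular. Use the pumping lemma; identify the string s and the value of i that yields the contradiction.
Assume L is regular with pumping length p. Idea: pumping the leading c-block breaks the symmetry.
Choose s = c^p d c^p (a palindrome of length 2p+1 ≥ p). By the pumping lemma, s = xyz with |xy| ≤ p, |y| > 0, so y = c^k with k > 0 (xy lies entirely in the first c^p). Then xy²z = c^(p+k) d c^p, which is not a palindrome since p+k ≠ p.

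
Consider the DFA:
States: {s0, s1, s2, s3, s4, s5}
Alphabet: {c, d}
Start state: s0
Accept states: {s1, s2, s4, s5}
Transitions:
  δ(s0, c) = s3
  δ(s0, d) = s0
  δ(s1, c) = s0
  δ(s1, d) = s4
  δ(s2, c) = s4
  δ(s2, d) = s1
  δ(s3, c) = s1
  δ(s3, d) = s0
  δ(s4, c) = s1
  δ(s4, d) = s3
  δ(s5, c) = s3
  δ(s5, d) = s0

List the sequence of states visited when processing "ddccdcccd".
read 'd': s0 → s0
  read 'd': s0 → s0
  read 'c': s0 → s3
  read 'c': s3 → s1
  read 'd': s1 → s4
  read 'c': s4 → s1
  read 'c': s1 → s0
  read 'c': s0 → s3
  read 'd': s3 → s0
s0 -> s0 -> s0 -> s3 -> s1 -> s4 -> s1 -> s0 -> s3 -> s0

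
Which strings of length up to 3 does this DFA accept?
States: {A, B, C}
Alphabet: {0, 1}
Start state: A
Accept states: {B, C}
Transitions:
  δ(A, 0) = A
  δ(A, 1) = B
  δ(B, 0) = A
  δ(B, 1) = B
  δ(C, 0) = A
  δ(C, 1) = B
1, 01, 11, 001, 011, 101, 111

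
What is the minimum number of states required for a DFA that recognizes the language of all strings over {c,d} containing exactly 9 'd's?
By Myhill–Nerode, count the distinguishable equivalence classes: 11 classes — having seen 0, 1, …, 9, or >9 copies of 'd'; the count-9 class is the only accepting one and >9 is dead.
11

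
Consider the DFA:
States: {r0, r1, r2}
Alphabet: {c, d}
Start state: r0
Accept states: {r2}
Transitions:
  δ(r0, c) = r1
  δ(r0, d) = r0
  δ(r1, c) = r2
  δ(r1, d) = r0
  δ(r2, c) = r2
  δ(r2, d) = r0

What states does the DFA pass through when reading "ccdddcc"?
read 'c': r0 → r1
  read 'c': r1 → r2
  read 'd': r2 → r0
  read 'd': r0 → r0
  read 'd': r0 → r0
  read 'c': r0 → r1
  read 'c': r1 → r2
r0 -> r1 -> r2 -> r0 -> r0 -> r0 -> r1 -> r2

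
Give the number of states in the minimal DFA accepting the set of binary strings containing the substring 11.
By Myhill–Nerode, count the distinguishable equivalence classes: 3 classes — one per longest suffix of the input that is a prefix of '11' (lengths 0 through 1), plus an absorbing 'already seen 11' class.
3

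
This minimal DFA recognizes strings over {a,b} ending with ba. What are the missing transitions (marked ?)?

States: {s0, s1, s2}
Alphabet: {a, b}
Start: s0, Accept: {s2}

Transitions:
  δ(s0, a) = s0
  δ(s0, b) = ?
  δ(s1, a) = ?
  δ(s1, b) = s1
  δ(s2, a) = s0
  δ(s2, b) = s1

From the language and accept set, identify what each state tracks — s0: no suffix match; s1: one trailing b; s2: suffix is ba.
Each missing δ(q, a) is the state matching the new tracked value after reading a.
δ(s0, b) = s1; δ(s1, a) = s2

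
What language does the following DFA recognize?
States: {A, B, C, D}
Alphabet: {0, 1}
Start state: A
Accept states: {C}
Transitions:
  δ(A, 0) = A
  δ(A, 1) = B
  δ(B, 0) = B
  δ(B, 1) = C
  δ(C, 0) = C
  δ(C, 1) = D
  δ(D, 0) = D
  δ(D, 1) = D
Testing a few strings:
  '1' → reject
  '11' → accept
  '100' → reject
  '010' → reject
State roles: A=zero 1's; B=one 1; C=two 1's; D=≥ three 1's (dead)
All binary strings containing exactly two 1's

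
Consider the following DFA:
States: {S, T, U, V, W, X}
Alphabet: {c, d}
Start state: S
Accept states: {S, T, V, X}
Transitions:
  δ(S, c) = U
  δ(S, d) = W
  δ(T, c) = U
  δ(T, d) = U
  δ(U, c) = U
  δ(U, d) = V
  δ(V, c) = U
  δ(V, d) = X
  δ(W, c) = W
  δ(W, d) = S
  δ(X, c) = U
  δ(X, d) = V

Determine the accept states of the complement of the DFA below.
Complement accept states = All states \ Original accept states
= {S, T, U, V, W, X} \ {S, T, V, X}
{U, W}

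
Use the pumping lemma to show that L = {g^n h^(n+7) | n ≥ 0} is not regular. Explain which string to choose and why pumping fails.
Assume L is regular with pumping length p. Idea: pumping the g-block breaks the fixed offset of 7.
Choose s = g^p h^(p+7) ∈ L. By the pumping lemma, s = xyz with |xy| ≤ p, |y| > 0, so y = g^k with k ≥ 1. Then xy²z = g^(p+k) h^(p+7). For this to be in L we would need p+7 = (p+k)+7, i.e. k = 0, contradicting k ≥ 1. So xy²z ∉ L.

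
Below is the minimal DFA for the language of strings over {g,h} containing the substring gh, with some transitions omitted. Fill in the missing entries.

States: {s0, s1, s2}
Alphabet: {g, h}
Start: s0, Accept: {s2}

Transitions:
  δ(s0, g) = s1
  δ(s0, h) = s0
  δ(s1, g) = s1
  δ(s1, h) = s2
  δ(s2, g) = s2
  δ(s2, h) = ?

From the language and accept set, identify what each state tracks — s0: no g seen yet; s1: seen a g, waiting for h; s2: substring gh seen.
Each missing δ(q, a) is the state matching the new tracked value after reading a.
δ(s2, h) = s2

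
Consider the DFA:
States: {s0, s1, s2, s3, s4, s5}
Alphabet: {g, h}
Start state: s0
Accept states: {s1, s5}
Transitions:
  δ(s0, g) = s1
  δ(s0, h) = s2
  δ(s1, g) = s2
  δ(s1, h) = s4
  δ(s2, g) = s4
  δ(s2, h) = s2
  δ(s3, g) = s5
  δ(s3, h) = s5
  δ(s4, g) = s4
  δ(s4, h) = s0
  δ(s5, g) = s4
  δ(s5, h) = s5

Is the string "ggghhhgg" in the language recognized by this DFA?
Processing string "ggghhhgg":
  s0 --g--> s1
  s1 --g--> s2
  s2 --g--> s4
  s4 --h--> s0
  s0 --h--> s2
  s2 --h--> s2
  s2 --g--> s4
  s4 --g--> s4
Final state: s4
Accept states: {s1, s5}
No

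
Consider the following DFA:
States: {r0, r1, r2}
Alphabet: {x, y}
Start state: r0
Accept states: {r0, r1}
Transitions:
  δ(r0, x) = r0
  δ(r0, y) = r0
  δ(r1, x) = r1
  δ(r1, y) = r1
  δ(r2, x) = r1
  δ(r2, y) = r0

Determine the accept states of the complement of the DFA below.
Complement accept states = All states \ Original accept states
= {r0, r1, r2} \ {r0, r1}
{r2}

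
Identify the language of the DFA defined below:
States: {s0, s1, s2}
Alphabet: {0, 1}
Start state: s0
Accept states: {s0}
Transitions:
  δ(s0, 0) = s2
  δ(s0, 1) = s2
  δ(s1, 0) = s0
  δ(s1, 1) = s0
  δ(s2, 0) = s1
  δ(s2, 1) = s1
Testing a few strings:
  '1110' → reject
  '010' → accept
  '0000' → reject
  '1' → reject
State roles: s0=length ≡ 0 (mod 3); s1=length ≡ 2 (mod 3); s2=length ≡ 1 (mod 3)
All binary strings whose length is a multiple of 3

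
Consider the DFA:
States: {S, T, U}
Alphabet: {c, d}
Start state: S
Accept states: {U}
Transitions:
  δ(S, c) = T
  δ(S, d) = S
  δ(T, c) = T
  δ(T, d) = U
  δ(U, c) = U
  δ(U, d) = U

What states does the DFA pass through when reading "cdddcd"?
read 'c': S → T
  read 'd': T → U
  read 'd': U → U
  read 'd': U → U
  read 'c': U → U
  read 'd': U → U
S -> T -> U -> U -> U -> U -> U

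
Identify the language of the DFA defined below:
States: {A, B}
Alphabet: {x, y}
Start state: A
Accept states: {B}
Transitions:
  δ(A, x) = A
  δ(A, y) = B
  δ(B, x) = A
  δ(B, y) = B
Testing a few strings:
  'yy' → accept
  'yxx' → reject
  'yxy' → accept
  'xy' → accept
State roles: A=last symbol not y; B=last symbol is y
All strings over {x,y} ending with y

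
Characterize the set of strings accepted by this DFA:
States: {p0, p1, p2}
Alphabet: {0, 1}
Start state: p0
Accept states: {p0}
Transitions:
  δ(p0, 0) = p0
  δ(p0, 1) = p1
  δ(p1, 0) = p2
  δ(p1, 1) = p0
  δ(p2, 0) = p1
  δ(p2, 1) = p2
Testing a few strings:
  '1111' → accept
  '01' → reject
  '0110' → accept
  '1' → reject
State roles: p0=value ≡ 0 (mod 3); p1=value ≡ 1 (mod 3); p2=value ≡ 2 (mod 3)
All binary strings representing a multiple of 3 (read in base 2; leading zeros allowed and ε counts as 0)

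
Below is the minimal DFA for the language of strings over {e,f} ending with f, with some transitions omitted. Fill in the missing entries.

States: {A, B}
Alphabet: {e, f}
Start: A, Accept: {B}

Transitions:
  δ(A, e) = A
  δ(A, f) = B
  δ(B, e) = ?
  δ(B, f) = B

From the language and accept set, identify what each state tracks — A: last symbol not f; B: last symbol is f.
Each missing δ(q, a) is the state matching the new tracked value after reading a.
δ(B, e) = A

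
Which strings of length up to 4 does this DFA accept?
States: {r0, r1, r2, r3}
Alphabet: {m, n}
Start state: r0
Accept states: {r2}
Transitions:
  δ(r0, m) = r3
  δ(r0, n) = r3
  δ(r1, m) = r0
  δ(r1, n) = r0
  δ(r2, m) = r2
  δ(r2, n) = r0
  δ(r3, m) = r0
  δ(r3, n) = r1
None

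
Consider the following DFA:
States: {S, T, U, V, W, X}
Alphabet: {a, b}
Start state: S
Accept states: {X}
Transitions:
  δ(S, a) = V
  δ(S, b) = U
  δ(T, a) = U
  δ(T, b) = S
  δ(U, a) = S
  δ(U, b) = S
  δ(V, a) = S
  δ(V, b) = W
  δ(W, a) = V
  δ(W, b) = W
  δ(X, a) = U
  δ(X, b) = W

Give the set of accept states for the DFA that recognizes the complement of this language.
Complement accept states = All states \ Original accept states
= {S, T, U, V, W, X} \ {X}
{S, T, U, V, W}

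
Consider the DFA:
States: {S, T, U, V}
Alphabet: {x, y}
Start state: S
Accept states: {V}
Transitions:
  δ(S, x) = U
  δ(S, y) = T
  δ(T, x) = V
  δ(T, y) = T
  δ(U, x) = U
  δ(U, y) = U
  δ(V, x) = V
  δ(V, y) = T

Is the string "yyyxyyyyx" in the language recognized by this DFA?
Processing string "yyyxyyyyx":
  S --y--> T
  T --y--> T
  T --y--> T
  T --x--> V
  V --y--> T
  T --y--> T
  T --y--> T
  T --y--> T
  T --x--> V
Final state: V
Accept states: {V}
Yes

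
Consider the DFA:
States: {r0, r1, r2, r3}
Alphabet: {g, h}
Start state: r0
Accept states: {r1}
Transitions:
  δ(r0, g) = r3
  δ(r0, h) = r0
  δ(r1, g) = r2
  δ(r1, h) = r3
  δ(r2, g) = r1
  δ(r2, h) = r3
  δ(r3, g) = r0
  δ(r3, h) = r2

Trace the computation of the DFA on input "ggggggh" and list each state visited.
read 'g': r0 → r3
  read 'g': r3 → r0
  read 'g': r0 → r3
  read 'g': r3 → r0
  read 'g': r0 → r3
  read 'g': r3 → r0
  read 'h': r0 → r0
r0 -> r3 -> r0 -> r3 -> r0 -> r3 -> r0 -> r0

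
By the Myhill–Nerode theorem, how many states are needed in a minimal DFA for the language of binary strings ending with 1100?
By Myhill–Nerode, count the distinguishable equivalence classes: 5 classes — one per longest suffix of the input that is a prefix of '1100' (lengths 0 through 4); only the length-4 class is accepting.
5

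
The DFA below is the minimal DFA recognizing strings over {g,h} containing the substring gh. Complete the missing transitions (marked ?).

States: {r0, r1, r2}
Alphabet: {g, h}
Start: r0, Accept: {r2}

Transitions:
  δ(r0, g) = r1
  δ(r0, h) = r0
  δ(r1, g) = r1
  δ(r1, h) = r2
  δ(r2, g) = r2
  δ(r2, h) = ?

From the language and accept set, identify what each state tracks — r0: no g seen yet; r1: seen a g, waiting for h; r2: substring gh seen.
Each missing δ(q, a) is the state matching the new tracked value after reading a.
δ(r2, h) = r2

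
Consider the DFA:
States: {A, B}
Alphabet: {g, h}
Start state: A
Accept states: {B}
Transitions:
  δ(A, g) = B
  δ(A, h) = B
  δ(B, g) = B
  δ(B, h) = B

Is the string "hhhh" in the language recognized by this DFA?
Processing string "hhhh":
  A --h--> B
  B --h--> B
  B --h--> B
  B --h--> B
Final state: B
Accept states: {B}
Yes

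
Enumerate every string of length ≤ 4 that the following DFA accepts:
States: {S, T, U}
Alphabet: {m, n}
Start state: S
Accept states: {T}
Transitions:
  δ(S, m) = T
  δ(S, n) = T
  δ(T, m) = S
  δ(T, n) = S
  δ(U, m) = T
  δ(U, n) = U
m, n, mmm, mmn, mnm, mnn, nmm, nmn, nnm, nnn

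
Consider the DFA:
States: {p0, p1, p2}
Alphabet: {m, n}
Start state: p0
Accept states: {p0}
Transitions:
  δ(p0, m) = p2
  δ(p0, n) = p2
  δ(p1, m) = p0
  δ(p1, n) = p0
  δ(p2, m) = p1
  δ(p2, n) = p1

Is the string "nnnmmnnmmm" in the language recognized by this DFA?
Processing string "nnnmmnnmmm":
  p0 --n--> p2
  p2 --n--> p1
  p1 --n--> p0
  p0 --m--> p2
  p2 --m--> p1
  p1 --n--> p0
  p0 --n--> p2
  p2 --m--> p1
  p1 --m--> p0
  p0 --m--> p2
Final state: p2
Accept states: {p0}
No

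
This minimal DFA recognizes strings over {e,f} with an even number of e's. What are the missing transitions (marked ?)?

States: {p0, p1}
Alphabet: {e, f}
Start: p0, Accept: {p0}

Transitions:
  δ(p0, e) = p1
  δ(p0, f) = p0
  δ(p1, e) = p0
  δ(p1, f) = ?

From the language and accept set, identify what each state tracks — p0: even number of e's so far; p1: odd number of e's so far.
Each missing δ(q, a) is the state matching the new tracked value after reading a.
δ(p1, f) = p1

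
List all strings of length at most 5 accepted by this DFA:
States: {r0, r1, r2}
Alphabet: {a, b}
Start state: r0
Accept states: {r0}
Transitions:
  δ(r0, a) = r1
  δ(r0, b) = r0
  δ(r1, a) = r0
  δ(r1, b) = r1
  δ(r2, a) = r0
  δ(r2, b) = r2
ε, b, aa, bb, aab, aba, baa, bbb, aaaa, aabb, abab, abba, baab, baba, bbaa, bbbb, aaaab, aaaba, aabaa, aabbb, abaaa, ababb, abbab, abbba, baaaa, baabb, babab, babba, bbaab, bbaba, bbbaa, bbbbb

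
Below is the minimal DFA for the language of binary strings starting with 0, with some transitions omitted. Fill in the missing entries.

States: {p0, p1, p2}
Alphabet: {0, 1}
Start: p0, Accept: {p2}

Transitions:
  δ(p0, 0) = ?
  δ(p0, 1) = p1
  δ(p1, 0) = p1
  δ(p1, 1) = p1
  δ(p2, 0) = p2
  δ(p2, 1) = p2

From the language and accept set, identify what each state tracks — p0: no input read; p1: started with 1 (dead); p2: started with 0.
Each missing δ(q, a) is the state matching the new tracked value after reading a.
δ(p0, 0) = p2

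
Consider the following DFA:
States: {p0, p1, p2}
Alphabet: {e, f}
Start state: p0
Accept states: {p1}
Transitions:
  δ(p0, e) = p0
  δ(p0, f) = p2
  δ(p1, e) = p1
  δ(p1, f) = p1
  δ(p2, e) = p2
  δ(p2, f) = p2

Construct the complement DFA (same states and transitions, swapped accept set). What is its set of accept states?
Complement accept states = All states \ Original accept states
= {p0, p1, p2} \ {p1}
{p0, p2}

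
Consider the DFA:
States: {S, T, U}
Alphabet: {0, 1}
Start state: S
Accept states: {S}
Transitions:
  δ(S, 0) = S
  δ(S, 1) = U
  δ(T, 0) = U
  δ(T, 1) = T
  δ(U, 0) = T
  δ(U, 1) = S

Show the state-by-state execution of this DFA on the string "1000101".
read '1': S → U
  read '0': U → T
  read '0': T → U
  read '0': U → T
  read '1': T → T
  read '0': T → U
  read '1': U → S
S -> U -> T -> U -> T -> T -> U -> S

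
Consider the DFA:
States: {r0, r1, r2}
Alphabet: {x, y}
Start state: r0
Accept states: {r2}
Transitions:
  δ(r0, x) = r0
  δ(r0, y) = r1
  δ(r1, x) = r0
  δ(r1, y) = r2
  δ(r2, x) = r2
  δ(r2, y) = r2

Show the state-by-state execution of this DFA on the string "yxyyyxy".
read 'y': r0 → r1
  read 'x': r1 → r0
  read 'y': r0 → r1
  read 'y': r1 → r2
  read 'y': r2 → r2
  read 'x': r2 → r2
  read 'y': r2 → r2
r0 -> r1 -> r0 -> r1 -> r2 -> r2 -> r2 -> r2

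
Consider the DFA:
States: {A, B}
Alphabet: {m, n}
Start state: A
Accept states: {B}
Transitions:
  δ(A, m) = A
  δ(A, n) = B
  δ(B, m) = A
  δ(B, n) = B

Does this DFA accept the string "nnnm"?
Processing string "nnnm":
  A --n--> B
  B --n--> B
  B --n--> B
  B --m--> A
Final state: A
Accept states: {B}
No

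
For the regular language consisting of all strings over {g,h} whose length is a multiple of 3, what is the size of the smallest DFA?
By Myhill–Nerode, count the distinguishable equivalence classes: three classes — length mod 3.
3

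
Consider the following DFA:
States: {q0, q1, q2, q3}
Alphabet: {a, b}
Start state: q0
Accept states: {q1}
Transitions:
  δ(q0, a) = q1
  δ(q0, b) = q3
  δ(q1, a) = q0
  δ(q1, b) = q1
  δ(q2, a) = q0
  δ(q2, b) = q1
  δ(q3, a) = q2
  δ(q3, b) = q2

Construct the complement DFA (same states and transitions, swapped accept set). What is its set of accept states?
Complement accept states = All states \ Original accept states
= {q0, q1, q2, q3} \ {q1}
{q0, q2, q3}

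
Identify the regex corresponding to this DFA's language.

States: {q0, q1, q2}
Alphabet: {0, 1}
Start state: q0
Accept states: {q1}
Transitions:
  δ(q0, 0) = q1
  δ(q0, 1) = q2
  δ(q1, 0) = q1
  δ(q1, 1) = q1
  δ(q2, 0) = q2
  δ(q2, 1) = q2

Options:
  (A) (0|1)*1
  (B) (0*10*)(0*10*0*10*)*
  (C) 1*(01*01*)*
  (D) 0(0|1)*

Check each option against the DFA on short strings; one disagreement eliminates an option:
  (A) (0|1)*1: on '0' the DFA goes q0 → q1 and accepts (q1 ∈ Accept), but the regex does not match it → eliminate
  (B) (0*10*)(0*10*0*10*)*: on '0' the DFA goes q0 → q1 and accepts (q1 ∈ Accept), but the regex does not match it → eliminate
  (C) 1*(01*01*)*: on ε the DFA stays in q0 and rejects (q0 ∉ Accept), but the regex matches it → eliminate
  (D) 0(0|1)*: agrees with the DFA on every string of length ≤ 6
Only (D) is consistent with the DFA.
(D) 0(0|1)*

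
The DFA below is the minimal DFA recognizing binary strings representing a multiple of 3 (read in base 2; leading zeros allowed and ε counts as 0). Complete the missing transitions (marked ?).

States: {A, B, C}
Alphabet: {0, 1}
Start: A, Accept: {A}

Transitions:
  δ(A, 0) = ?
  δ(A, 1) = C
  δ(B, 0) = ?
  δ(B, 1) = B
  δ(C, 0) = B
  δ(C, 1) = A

From the language and accept set, identify what each state tracks — A: value ≡ 0 (mod 3); B: value ≡ 2 (mod 3); C: value ≡ 1 (mod 3).
Each missing δ(q, a) is the state matching the new tracked value after reading a.
δ(A, 0) = A; δ(B, 0) = C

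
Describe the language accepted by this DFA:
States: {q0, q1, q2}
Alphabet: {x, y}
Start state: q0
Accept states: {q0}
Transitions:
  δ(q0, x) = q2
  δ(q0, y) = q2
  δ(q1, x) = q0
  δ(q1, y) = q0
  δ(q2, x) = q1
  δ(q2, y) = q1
Testing a few strings:
  'xxxx' → reject
  'y' → reject
  'xy' → reject
  'yxyx' → reject
State roles: q0=length ≡ 0 (mod 3); q1=length ≡ 2 (mod 3); q2=length ≡ 1 (mod 3)
All strings over {x,y} whose length is a multiple of 3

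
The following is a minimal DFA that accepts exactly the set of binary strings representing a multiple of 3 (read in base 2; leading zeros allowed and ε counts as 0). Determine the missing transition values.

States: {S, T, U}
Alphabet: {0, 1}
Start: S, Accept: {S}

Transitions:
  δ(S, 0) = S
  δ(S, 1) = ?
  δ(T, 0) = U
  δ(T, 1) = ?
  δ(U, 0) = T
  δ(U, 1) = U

From the language and accept set, identify what each state tracks — S: value ≡ 0 (mod 3); T: value ≡ 1 (mod 3); U: value ≡ 2 (mod 3).
Each missing δ(q, a) is the state matching the new tracked value after reading a.
δ(S, 1) = T; δ(T, 1) = S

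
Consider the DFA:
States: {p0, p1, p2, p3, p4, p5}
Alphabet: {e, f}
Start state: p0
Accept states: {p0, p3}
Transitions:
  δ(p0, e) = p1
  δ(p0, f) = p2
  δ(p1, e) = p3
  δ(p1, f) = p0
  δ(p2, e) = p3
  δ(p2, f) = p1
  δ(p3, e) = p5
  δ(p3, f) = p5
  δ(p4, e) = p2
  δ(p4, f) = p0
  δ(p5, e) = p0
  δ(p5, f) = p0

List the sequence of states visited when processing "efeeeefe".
read 'e': p0 → p1
  read 'f': p1 → p0
  read 'e': p0 → p1
  read 'e': p1 → p3
  read 'e': p3 → p5
  read 'e': p5 → p0
  read 'f': p0 → p2
  read 'e': p2 → p3
p0 -> p1 -> p0 -> p1 -> p3 -> p5 -> p0 -> p2 -> p3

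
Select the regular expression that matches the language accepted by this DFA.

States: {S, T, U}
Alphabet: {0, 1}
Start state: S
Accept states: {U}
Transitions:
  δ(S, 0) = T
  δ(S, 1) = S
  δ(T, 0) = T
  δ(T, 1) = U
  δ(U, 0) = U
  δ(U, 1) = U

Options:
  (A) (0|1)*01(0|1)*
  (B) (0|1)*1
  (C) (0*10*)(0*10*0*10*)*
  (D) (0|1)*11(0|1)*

Check each option against the DFA on short strings; one disagreement eliminates an option:
  (A) (0|1)*01(0|1)*: agrees with the DFA on every string of length ≤ 6
  (B) (0|1)*1: on '1' the DFA goes S → S and rejects (S ∉ Accept), but the regex matches it → eliminate
  (C) (0*10*)(0*10*0*10*)*: on '1' the DFA goes S → S and rejects (S ∉ Accept), but the regex matches it → eliminate
  (D) (0|1)*11(0|1)*: on '01' the DFA goes S → T → U and accepts (U ∈ Accept), but the regex does not match it → eliminate
Only (A) is consistent with the DFA.
(A) (0|1)*01(0|1)*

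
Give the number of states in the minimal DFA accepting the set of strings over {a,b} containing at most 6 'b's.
By Myhill–Nerode, count the distinguishable equivalence classes: 8 classes — having seen 0, 1, …, 6, or >6 copies of 'b'; counts 0 through 6 are accepting and >6 is dead.
8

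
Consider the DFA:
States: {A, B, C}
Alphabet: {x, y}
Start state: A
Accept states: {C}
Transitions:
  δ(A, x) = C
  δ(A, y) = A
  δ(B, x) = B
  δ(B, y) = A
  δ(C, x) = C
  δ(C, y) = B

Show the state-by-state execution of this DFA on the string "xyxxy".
read 'x': A → C
  read 'y': C → B
  read 'x': B → B
  read 'x': B → B
  read 'y': B → A
A -> C -> B -> B -> B -> A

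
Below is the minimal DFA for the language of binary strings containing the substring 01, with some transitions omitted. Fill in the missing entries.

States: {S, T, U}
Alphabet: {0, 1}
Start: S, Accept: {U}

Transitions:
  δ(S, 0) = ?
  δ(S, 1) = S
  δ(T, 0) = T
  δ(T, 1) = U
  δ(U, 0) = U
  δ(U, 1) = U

From the language and accept set, identify what each state tracks — S: no 0 seen yet; T: seen a 0, waiting for 1; U: substring 01 seen.
Each missing δ(q, a) is the state matching the new tracked value after reading a.
δ(S, 0) = T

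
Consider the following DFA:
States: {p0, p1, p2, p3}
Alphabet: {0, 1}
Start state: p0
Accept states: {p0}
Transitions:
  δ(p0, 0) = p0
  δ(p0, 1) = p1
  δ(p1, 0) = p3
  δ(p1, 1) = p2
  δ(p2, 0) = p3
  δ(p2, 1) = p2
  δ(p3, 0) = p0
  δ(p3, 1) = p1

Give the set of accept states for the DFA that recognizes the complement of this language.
Complement accept states = All states \ Original accept states
= {p0, p1, p2, p3} \ {p0}
{p1, p2, p3}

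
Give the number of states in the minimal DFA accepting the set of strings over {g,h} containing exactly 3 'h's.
By Myhill–Nerode, count the distinguishable equivalence classes: 5 classes — having seen 0, 1, …, 3, or >3 copies of 'h'; the count-3 class is the only accepting one and >3 is dead.
5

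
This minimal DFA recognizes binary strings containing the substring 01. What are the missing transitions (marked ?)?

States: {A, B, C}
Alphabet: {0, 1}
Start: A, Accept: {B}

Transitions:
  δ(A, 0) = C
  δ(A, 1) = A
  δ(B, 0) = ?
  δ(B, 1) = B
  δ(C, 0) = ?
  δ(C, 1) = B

From the language and accept set, identify what each state tracks — A: no 0 seen yet; B: substring 01 seen; C: seen a 0, waiting for 1.
Each missing δ(q, a) is the state matching the new tracked value after reading a.
δ(B, 0) = B; δ(C, 0) = C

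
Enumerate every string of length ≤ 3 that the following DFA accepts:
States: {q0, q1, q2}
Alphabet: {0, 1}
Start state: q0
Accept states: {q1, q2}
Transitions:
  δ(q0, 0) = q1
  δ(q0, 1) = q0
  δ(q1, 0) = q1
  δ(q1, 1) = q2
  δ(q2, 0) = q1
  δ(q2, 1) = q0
0, 00, 01, 10, 000, 001, 010, 100, 101, 110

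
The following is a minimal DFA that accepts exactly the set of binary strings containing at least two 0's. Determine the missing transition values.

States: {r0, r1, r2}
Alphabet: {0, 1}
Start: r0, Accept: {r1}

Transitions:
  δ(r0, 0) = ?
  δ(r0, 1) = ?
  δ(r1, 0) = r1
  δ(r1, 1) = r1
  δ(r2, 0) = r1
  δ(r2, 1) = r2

From the language and accept set, identify what each state tracks — r0: zero 0's seen; r1: ≥ two 0's seen; r2: one 0 seen.
Each missing δ(q, a) is the state matching the new tracked value after reading a.
δ(r0, 0) = r2; δ(r0, 1) = r0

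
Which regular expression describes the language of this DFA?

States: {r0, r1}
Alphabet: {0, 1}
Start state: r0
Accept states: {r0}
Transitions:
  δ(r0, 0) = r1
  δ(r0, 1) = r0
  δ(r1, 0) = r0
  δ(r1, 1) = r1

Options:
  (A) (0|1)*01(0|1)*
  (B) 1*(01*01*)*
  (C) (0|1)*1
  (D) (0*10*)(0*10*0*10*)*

Check each option against the DFA on short strings; one disagreement eliminates an option:
  (A) (0|1)*01(0|1)*: on ε the DFA stays in r0 and accepts (r0 ∈ Accept), but the regex does not match it → eliminate
  (B) 1*(01*01*)*: agrees with the DFA on every string of length ≤ 6
  (C) (0|1)*1: on ε the DFA stays in r0 and accepts (r0 ∈ Accept), but the regex does not match it → eliminate
  (D) (0*10*)(0*10*0*10*)*: on ε the DFA stays in r0 and accepts (r0 ∈ Accept), but the regex does not match it → eliminate
Only (B) is consistent with the DFA.
(B) 1*(01*01*)*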